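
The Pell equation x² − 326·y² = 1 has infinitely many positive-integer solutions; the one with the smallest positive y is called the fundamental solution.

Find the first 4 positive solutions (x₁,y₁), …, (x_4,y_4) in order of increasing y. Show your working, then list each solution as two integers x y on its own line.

325 18
211249 11700
137311525 7604982
89252280001 4943226600

d=326: √d = [18; 18,36] (ℓ=2, even), read p_1/q_1
i=0: a=18 ⇒ p=18, q=1
i=1: a=18 ⇒ p=325, q=18
fundamental: x₁=325, y₁=18  (since 105625 − 326·324 = 1)
(x_2, y_2) = (325·325 + 326·18·18, 325·18 + 18·325) = (211249, 11700)
(x_3, y_3) = (325·211249 + 326·18·11700, 325·11700 + 18·211249) = (137311525, 7604982)
(x_4, y_4) = (325·137311525 + 326·18·7604982, 325·7604982 + 18·137311525) = (89252280001, 4943226600)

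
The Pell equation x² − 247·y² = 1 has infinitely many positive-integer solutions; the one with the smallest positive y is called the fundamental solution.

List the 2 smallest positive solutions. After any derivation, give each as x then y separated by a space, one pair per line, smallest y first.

[15; 1,2,1,1,9,1,9,1,1,2,1,30] for √247; ℓ=12 ⇒ convergent index 11
step 0: (15, 1)  from 15·(1,0) + (0,1)
step 1: (16, 1)  from 1·(15,1) + (1,0)
step 2: (47, 3)  from 2·(16,1) + (15,1)
…
step 5: (1053, 67)  from 9·(110,7) + (63,4)
step 6: (1163, 74)  from 1·(1053,67) + (110,7)
step 7: (11520, 733)  from 9·(1163,74) + (1053,67)
step 8: (12683, 807)  from 1·(11520,733) + (1163,74)
step 9: (24203, 1540)  from 1·(12683,807) + (11520,733)
step 10: (61089, 3887)  from 2·(24203,1540) + (12683,807)
step 11: (85292, 5427)  from 1·(61089,3887) + (24203,1540)
(x₁, y₁) = (85292, 5427);  85292² − 247·5427² = 1 ✓
k=2:  x_2 = 85292·85292+247·5427·5427 = 14549450527,  y_2 = 85292·5427+5427·85292 = 925759368

85292 5427
14549450527 925759368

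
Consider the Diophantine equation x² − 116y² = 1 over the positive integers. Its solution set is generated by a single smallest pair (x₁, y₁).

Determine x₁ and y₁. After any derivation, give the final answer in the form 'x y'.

√116 = [10; 1,3,2,1,4,1,2,3,1,20, …], period ℓ=10 (even) → k=9
step 0: (10, 1)  from 10·(1,0) + (0,1)
…
step 4: (140, 13)  from 1·(97,9) + (43,4)
step 5: (657, 61)  from 4·(140,13) + (97,9)
step 6: (797, 74)  from 1·(657,61) + (140,13)
…
step 8: (7550, 701)  from 3·(2251,209) + (797,74)
step 9: (9801, 910)  from 1·(7550,701) + (2251,209)
fundamental: x₁=9801, y₁=910  (since 96059601 − 116·828100 = 1)

9801 910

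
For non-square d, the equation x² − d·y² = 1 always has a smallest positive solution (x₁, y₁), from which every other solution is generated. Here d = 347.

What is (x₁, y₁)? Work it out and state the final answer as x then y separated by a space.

641602 34443

d=347: √d = [18; 1,1,1,2,4,…,1,1,36] (ℓ=14, even), read p_13/q_13
i=0: a=18 ⇒ p=18, q=1
…
i=2: a=1 ⇒ p=37, q=2
…
i=8: a=1 ⇒ p=15070, q=809
…
i=11: a=1 ⇒ p=238717, q=12815
i=12: a=1 ⇒ p=402885, q=21628
i=13: a=1 ⇒ p=641602, q=34443
→ (641602, 34443).  Check: 641602²=411653126404, 347·34443²=411653126403, difference 1.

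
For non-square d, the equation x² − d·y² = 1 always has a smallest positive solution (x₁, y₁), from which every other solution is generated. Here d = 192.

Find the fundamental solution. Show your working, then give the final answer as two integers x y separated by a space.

√192 → a₀=13, period (1,5,1,26); ℓ=4 even so k=3
a_0=13:  p_0=13·1+0=13,  q_0=13·0+1=1
a_1=1:  p_1=1·13+1=14,  q_1=1·1+0=1
a_2=5:  p_2=5·14+13=83,  q_2=5·1+1=6
a_3=1:  p_3=1·83+14=97,  q_3=1·6+1=7
fundamental: x₁=97, y₁=7  (since 9409 − 192·49 = 1)

97 7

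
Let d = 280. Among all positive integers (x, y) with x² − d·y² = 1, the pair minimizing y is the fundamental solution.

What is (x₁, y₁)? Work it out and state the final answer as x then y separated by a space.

√280 → a₀=16, period (1,2,1,2,1,32); ℓ=6 even so k=5
k=0  a_k=16  p_k/q_k = 16/1
…
k=4  a_k=2  p_k/q_k = 184/11
k=5  a_k=1  p_k/q_k = 251/15
fundamental: x₁=251, y₁=15  (since 63001 − 280·225 = 1)

251 15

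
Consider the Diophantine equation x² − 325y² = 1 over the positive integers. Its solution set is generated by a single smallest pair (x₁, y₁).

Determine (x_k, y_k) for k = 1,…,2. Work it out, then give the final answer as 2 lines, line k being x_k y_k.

√325 → a₀=18, period (36); ℓ=1 odd so k=1
step 0: (18, 1)  from 18·(1,0) + (0,1)
step 1: (649, 36)  from 36·(18,1) + (1,0)
→ (649, 36).  Check: 649²=421201, 325·36²=421200, difference 1.
(649+36√325)^2 = 842401 + 46728√325

649 36
842401 46728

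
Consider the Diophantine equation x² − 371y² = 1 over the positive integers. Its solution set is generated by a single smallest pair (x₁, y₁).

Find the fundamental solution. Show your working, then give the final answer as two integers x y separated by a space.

√371 = [19; 3,1,4,1,3,38, …], period ℓ=6 (even) → k=5
i=0: a=19 ⇒ p=19, q=1
…
i=3: a=4 ⇒ p=366, q=19
i=4: a=1 ⇒ p=443, q=23
i=5: a=3 ⇒ p=1695, q=88
fundamental: x₁=1695, y₁=88  (since 2873025 − 371·7744 = 1)

1695 88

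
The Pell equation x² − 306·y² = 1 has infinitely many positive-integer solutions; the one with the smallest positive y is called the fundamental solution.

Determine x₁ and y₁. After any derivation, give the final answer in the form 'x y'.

[17; 2,34] for √306; ℓ=2 ⇒ convergent index 1
step 0: (17, 1)  from 17·(1,0) + (0,1)
step 1: (35, 2)  from 2·(17,1) + (1,0)
fundamental: x₁=35, y₁=2  (since 1225 − 306·4 = 1)

35 2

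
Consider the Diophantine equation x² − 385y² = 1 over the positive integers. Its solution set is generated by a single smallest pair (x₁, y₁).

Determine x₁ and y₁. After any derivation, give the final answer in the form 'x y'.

95831 4884

√385 = [19; 1,1,1,1,1,…,1,1,38, …], period ℓ=16 (even) → k=15
i=0: a=19 ⇒ p=19, q=1
…
i=2: a=1 ⇒ p=39, q=2
i=3: a=1 ⇒ p=59, q=3
i=4: a=1 ⇒ p=98, q=5
i=5: a=1 ⇒ p=157, q=8
i=6: a=3 ⇒ p=569, q=29
i=7: a=1 ⇒ p=726, q=37
i=8: a=2 ⇒ p=2021, q=103
i=9: a=1 ⇒ p=2747, q=140
i=10: a=3 ⇒ p=10262, q=523
i=11: a=1 ⇒ p=13009, q=663
i=12: a=1 ⇒ p=23271, q=1186
i=13: a=1 ⇒ p=36280, q=1849
i=14: a=1 ⇒ p=59551, q=3035
i=15: a=1 ⇒ p=95831, q=4884
fundamental: x₁=95831, y₁=4884  (since 9183580561 − 385·23853456 = 1)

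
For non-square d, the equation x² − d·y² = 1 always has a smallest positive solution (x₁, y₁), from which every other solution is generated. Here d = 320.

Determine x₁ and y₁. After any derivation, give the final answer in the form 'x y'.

√320 = [17; 1,7,1,34, …], period ℓ=4 (even) → k=3
k=0  a_k=17  p_k/q_k = 17/1
k=1  a_k=1  p_k/q_k = 18/1
k=2  a_k=7  p_k/q_k = 143/8
k=3  a_k=1  p_k/q_k = 161/9
fundamental: x₁=161, y₁=9  (since 25921 − 320·81 = 1)

161 9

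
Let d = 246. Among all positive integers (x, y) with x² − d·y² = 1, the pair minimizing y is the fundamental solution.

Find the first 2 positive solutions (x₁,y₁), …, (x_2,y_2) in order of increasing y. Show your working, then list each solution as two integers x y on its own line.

d=246: √d = [15; 1,2,5,1,14,1,5,2,1,30] (ℓ=10, even), read p_9/q_9
k=0  a_k=15  p_k/q_k = 15/1
…
k=2  a_k=2  p_k/q_k = 47/3
k=3  a_k=5  p_k/q_k = 251/16
k=4  a_k=1  p_k/q_k = 298/19
k=5  a_k=14  p_k/q_k = 4423/282
k=6  a_k=1  p_k/q_k = 4721/301
k=7  a_k=5  p_k/q_k = 28028/1787
k=8  a_k=2  p_k/q_k = 60777/3875
k=9  a_k=1  p_k/q_k = 88805/5662
fundamental: x₁=88805, y₁=5662  (since 7886328025 − 246·32058244 = 1)
n=2: (88805,5662)∘(88805,5662) = (88805·88805+246·5662·5662, 88805·5662+5662·88805) = (15772656049,1005627820)

88805 5662
15772656049 1005627820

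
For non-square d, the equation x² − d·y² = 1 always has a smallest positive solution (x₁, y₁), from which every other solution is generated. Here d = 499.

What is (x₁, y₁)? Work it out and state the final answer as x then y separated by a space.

4490 201

[22; 2,1,21,1,2,44] for √499; ℓ=6 ⇒ convergent index 5
i=0: a=22 ⇒ p=22, q=1
i=1: a=2 ⇒ p=45, q=2
…
i=3: a=21 ⇒ p=1452, q=65
i=4: a=1 ⇒ p=1519, q=68
i=5: a=2 ⇒ p=4490, q=201
→ (4490, 201).  Check: 4490²=20160100, 499·201²=20160099, difference 1.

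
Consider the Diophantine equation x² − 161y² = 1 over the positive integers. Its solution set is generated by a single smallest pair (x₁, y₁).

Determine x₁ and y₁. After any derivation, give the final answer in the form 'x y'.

d=161: √d = [12; 1,2,4,1,2,1,4,2,1,24] (ℓ=10, even), read p_9/q_9
k=0  a_k=12  p_k/q_k = 12/1
k=1  a_k=1  p_k/q_k = 13/1
k=2  a_k=2  p_k/q_k = 38/3
k=3  a_k=4  p_k/q_k = 165/13
k=4  a_k=1  p_k/q_k = 203/16
k=5  a_k=2  p_k/q_k = 571/45
k=6  a_k=1  p_k/q_k = 774/61
…
k=8  a_k=2  p_k/q_k = 8108/639
k=9  a_k=1  p_k/q_k = 11775/928
(x₁, y₁) = (11775, 928);  11775² − 161·928² = 1 ✓

11775 928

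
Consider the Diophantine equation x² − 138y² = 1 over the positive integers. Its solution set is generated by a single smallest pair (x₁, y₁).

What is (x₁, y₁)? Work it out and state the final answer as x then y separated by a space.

[11; 1,2,1,22] for √138; ℓ=4 ⇒ convergent index 3
k=0  a_k=11  p_k/q_k = 11/1
k=1  a_k=1  p_k/q_k = 12/1
k=2  a_k=2  p_k/q_k = 35/3
k=3  a_k=1  p_k/q_k = 47/4
fundamental: x₁=47, y₁=4  (since 2209 − 138·16 = 1)

47 4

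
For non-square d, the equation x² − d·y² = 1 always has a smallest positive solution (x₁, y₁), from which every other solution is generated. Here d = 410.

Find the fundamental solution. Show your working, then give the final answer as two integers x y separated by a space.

81 4

√410 = [20; 4,40, …], period ℓ=2 (even) → k=1
a_0=20:  p_0=20·1+0=20,  q_0=20·0+1=1
a_1=4:  p_1=4·20+1=81,  q_1=4·1+0=4
fundamental: x₁=81, y₁=4  (since 6561 − 410·16 = 1)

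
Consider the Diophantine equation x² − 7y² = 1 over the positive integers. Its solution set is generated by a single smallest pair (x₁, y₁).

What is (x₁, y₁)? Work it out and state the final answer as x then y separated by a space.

8 3

√7 = [2; 1,1,1,4, …], period ℓ=4 (even) → k=3
step 0: (2, 1)  from 2·(1,0) + (0,1)
step 1: (3, 1)  from 1·(2,1) + (1,0)
step 2: (5, 2)  from 1·(3,1) + (2,1)
step 3: (8, 3)  from 1·(5,2) + (3,1)
fundamental: x₁=8, y₁=3  (since 64 − 7·9 = 1)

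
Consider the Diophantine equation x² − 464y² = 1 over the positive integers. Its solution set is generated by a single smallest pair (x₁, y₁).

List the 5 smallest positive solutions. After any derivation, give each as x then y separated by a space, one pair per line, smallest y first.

9801 455
192119201 8918910
3765920568201 174828473365
73819574785756801 3426987725981820
1447011301184484245001 67175813229867162275

√464 = [21; 1,1,5,1,1,1,5,1,1,42, …], period ℓ=10 (even) → k=9
step 0: (21, 1)  from 21·(1,0) + (0,1)
step 1: (22, 1)  from 1·(21,1) + (1,0)
…
step 5: (517, 24)  from 1·(280,13) + (237,11)
…
step 7: (4502, 209)  from 5·(797,37) + (517,24)
step 8: (5299, 246)  from 1·(4502,209) + (797,37)
step 9: (9801, 455)  from 1·(5299,246) + (4502,209)
(x₁, y₁) = (9801, 455);  9801² − 464·455² = 1 ✓
n=2: (9801,455)∘(9801,455) = (9801·9801+464·455·455, 9801·455+455·9801) = (192119201,8918910)
n=3: (192119201,8918910)∘(9801,455) = (9801·192119201+464·455·8918910, 9801·8918910+455·192119201) = (3765920568201,174828473365)
n=4: (3765920568201,174828473365)∘(9801,455) = (9801·3765920568201+464·455·174828473365, 9801·174828473365+455·3765920568201) = (73819574785756801,3426987725981820)
n=5: (73819574785756801,3426987725981820)∘(9801,455) = (9801·73819574785756801+464·455·3426987725981820, 9801·3426987725981820+455·73819574785756801) = (1447011301184484245001,67175813229867162275)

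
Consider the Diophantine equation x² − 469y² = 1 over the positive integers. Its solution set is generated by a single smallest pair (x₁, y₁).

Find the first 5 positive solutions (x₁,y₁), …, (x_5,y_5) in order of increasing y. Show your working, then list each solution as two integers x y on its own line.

137215 6336
37655912449 1738788480
10333912053241855 477175722560064
2835935484733506355201 130951333540419575040
778265775065082237004568575 35936974463020168255667136

√469 → a₀=21, period (1,1,1,10,6,10,1,1,1,42); ℓ=10 even so k=9
a_0=21:  p_0=21·1+0=21,  q_0=21·0+1=1
a_1=1:  p_1=1·21+1=22,  q_1=1·1+0=1
a_2=1:  p_2=1·22+21=43,  q_2=1·1+1=2
a_3=1:  p_3=1·43+22=65,  q_3=1·2+1=3
a_4=10:  p_4=10·65+43=693,  q_4=10·3+2=32
a_5=6:  p_5=6·693+65=4223,  q_5=6·32+3=195
…
a_7=1:  p_7=1·42923+4223=47146,  q_7=1·1982+195=2177
a_8=1:  p_8=1·47146+42923=90069,  q_8=1·2177+1982=4159
a_9=1:  p_9=1·90069+47146=137215,  q_9=1·4159+2177=6336
→ (137215, 6336).  Check: 137215²=18827956225, 469·6336²=18827956224, difference 1.
(137215+6336√469)^2 = 37655912449 + 1738788480√469
(137215+6336√469)^3 = 10333912053241855 + 477175722560064√469
(137215+6336√469)^4 = 2835935484733506355201 + 130951333540419575040√469
(137215+6336√469)^5 = 778265775065082237004568575 + 35936974463020168255667136√469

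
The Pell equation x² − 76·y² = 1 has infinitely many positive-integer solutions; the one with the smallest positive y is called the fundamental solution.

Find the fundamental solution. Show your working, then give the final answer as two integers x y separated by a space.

57799 6630

√76 → a₀=8, period (1,2,1,1,5,4,5,1,1,2,1,16); ℓ=12 even so k=11
k=0  a_k=8  p_k/q_k = 8/1
…
k=3  a_k=1  p_k/q_k = 35/4
k=4  a_k=1  p_k/q_k = 61/7
k=5  a_k=5  p_k/q_k = 340/39
…
k=7  a_k=5  p_k/q_k = 7445/854
k=8  a_k=1  p_k/q_k = 8866/1017
k=9  a_k=1  p_k/q_k = 16311/1871
k=10  a_k=2  p_k/q_k = 41488/4759
k=11  a_k=1  p_k/q_k = 57799/6630
(x₁, y₁) = (57799, 6630);  57799² − 76·6630² = 1 ✓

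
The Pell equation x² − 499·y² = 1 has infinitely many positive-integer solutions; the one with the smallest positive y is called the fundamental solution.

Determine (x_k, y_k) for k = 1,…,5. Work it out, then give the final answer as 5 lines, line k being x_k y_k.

√499 = [22; 2,1,21,1,2,44, …], period ℓ=6 (even) → k=5
a_0=22:  p_0=22·1+0=22,  q_0=22·0+1=1
a_1=2:  p_1=2·22+1=45,  q_1=2·1+0=2
…
a_3=21:  p_3=21·67+45=1452,  q_3=21·3+2=65
a_4=1:  p_4=1·1452+67=1519,  q_4=1·65+3=68
a_5=2:  p_5=2·1519+1452=4490,  q_5=2·68+65=201
fundamental: x₁=4490, y₁=201  (since 20160100 − 499·40401 = 1)
n=2: (4490,201)∘(4490,201) = (4490·4490+499·201·201, 4490·201+201·4490) = (40320199,1804980)
n=3: (40320199,1804980)∘(4490,201) = (4490·40320199+499·201·1804980, 4490·1804980+201·40320199) = (362075382530,16208720199)
n=4: (362075382530,16208720199)∘(4490,201) = (4490·362075382530+499·201·16208720199, 4490·16208720199+201·362075382530) = (3251436894799201,145554305582040)
n=5: (3251436894799201,145554305582040)∘(4490,201) = (4490·3251436894799201+499·201·145554305582040, 4490·145554305582040+201·3251436894799201) = (29197902953221442450,1307077647917999001)

4490 201
40320199 1804980
362075382530 16208720199
3251436894799201 145554305582040
29197902953221442450 1307077647917999001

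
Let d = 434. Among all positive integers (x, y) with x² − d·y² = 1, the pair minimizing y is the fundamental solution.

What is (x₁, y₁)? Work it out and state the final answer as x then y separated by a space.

[20; 1,4,1,40] for √434; ℓ=4 ⇒ convergent index 3
a_0=20:  p_0=20·1+0=20,  q_0=20·0+1=1
…
a_2=4:  p_2=4·21+20=104,  q_2=4·1+1=5
a_3=1:  p_3=1·104+21=125,  q_3=1·5+1=6
(x₁, y₁) = (125, 6);  125² − 434·6² = 1 ✓

125 6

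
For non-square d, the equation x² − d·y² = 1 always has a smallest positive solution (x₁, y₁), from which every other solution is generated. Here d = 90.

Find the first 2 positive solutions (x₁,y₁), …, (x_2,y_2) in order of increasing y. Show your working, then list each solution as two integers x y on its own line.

19 2
721 76

[9; 2,18] for √90; ℓ=2 ⇒ convergent index 1
step 0: (9, 1)  from 9·(1,0) + (0,1)
step 1: (19, 2)  from 2·(9,1) + (1,0)
(x₁, y₁) = (19, 2);  19² − 90·2² = 1 ✓
n=2: (19,2)∘(19,2) = (19·19+90·2·2, 19·2+2·19) = (721,76)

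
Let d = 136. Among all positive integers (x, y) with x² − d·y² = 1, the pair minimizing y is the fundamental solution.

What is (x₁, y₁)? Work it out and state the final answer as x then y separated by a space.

35 3

[11; 1,1,1,22] for √136; ℓ=4 ⇒ convergent index 3
k=0  a_k=11  p_k/q_k = 11/1
k=1  a_k=1  p_k/q_k = 12/1
k=2  a_k=1  p_k/q_k = 23/2
k=3  a_k=1  p_k/q_k = 35/3
fundamental: x₁=35, y₁=3  (since 1225 − 136·9 = 1)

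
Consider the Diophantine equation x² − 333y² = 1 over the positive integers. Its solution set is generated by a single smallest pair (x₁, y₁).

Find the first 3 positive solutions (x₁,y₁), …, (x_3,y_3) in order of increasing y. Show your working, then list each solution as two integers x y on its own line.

73 4
10657 584
1555849 85260

√333 = [18; 4,36, …], period ℓ=2 (even) → k=1
step 0: (18, 1)  from 18·(1,0) + (0,1)
step 1: (73, 4)  from 4·(18,1) + (1,0)
(x₁, y₁) = (73, 4);  73² − 333·4² = 1 ✓
n=2: (73,4)∘(73,4) = (73·73+333·4·4, 73·4+4·73) = (10657,584)
n=3: (10657,584)∘(73,4) = (73·10657+333·4·584, 73·584+4·10657) = (1555849,85260)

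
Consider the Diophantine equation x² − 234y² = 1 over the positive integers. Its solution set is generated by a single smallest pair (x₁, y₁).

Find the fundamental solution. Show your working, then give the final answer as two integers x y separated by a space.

[15; 3,2,1,2,1,2,3,30] for √234; ℓ=8 ⇒ convergent index 7
i=0: a=15 ⇒ p=15, q=1
i=1: a=3 ⇒ p=46, q=3
i=2: a=2 ⇒ p=107, q=7
i=3: a=1 ⇒ p=153, q=10
i=4: a=2 ⇒ p=413, q=27
i=5: a=1 ⇒ p=566, q=37
i=6: a=2 ⇒ p=1545, q=101
i=7: a=3 ⇒ p=5201, q=340
→ (5201, 340).  Check: 5201²=27050401, 234·340²=27050400, difference 1.

5201 340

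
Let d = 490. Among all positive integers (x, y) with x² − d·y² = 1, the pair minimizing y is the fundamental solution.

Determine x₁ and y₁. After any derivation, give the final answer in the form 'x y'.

1039681 46968

[22; 7,2,1,4,4,4,1,2,7,44] for √490; ℓ=10 ⇒ convergent index 9
i=0: a=22 ⇒ p=22, q=1
i=1: a=7 ⇒ p=155, q=7
i=2: a=2 ⇒ p=332, q=15
i=3: a=1 ⇒ p=487, q=22
…
i=5: a=4 ⇒ p=9607, q=434
…
i=7: a=1 ⇒ p=50315, q=2273
i=8: a=2 ⇒ p=141338, q=6385
i=9: a=7 ⇒ p=1039681, q=46968
fundamental: x₁=1039681, y₁=46968  (since 1080936581761 − 490·2205993024 = 1)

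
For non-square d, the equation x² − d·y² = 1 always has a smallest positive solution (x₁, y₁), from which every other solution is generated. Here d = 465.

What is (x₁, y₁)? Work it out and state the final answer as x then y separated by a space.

√465 = [21; 1,1,3,2,2,2,3,1,1,42, …], period ℓ=10 (even) → k=9
a_0=21:  p_0=21·1+0=21,  q_0=21·0+1=1
a_1=1:  p_1=1·21+1=22,  q_1=1·1+0=1
a_2=1:  p_2=1·22+21=43,  q_2=1·1+1=2
…
a_5=2:  p_5=2·345+151=841,  q_5=2·16+7=39
a_6=2:  p_6=2·841+345=2027,  q_6=2·39+16=94
a_7=3:  p_7=3·2027+841=6922,  q_7=3·94+39=321
a_8=1:  p_8=1·6922+2027=8949,  q_8=1·321+94=415
a_9=1:  p_9=1·8949+6922=15871,  q_9=1·415+321=736
fundamental: x₁=15871, y₁=736  (since 251888641 − 465·541696 = 1)

15871 736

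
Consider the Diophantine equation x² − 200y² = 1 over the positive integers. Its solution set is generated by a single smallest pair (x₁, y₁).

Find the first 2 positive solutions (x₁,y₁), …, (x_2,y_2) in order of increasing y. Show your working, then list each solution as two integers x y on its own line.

√200 = [14; 7,28, …], period ℓ=2 (even) → k=1
i=0: a=14 ⇒ p=14, q=1
i=1: a=7 ⇒ p=99, q=7
→ (99, 7).  Check: 99²=9801, 200·7²=9800, difference 1.
(99+7√200)^2 = 19601 + 1386√200

99 7
19601 1386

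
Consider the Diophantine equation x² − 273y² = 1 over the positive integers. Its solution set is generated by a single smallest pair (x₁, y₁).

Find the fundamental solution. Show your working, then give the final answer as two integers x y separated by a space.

√273 → a₀=16, period (1,1,10,1,1,32); ℓ=6 even so k=5
a_0=16:  p_0=16·1+0=16,  q_0=16·0+1=1
a_1=1:  p_1=1·16+1=17,  q_1=1·1+0=1
…
a_3=10:  p_3=10·33+17=347,  q_3=10·2+1=21
a_4=1:  p_4=1·347+33=380,  q_4=1·21+2=23
a_5=1:  p_5=1·380+347=727,  q_5=1·23+21=44
fundamental: x₁=727, y₁=44  (since 528529 − 273·1936 = 1)

727 44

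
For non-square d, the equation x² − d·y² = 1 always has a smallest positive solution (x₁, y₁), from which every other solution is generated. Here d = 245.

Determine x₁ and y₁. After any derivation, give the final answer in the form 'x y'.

√245 = [15; 1,1,1,7,6,7,1,1,1,30, …], period ℓ=10 (even) → k=9
a_0=15:  p_0=15·1+0=15,  q_0=15·0+1=1
a_1=1:  p_1=1·15+1=16,  q_1=1·1+0=1
a_2=1:  p_2=1·16+15=31,  q_2=1·1+1=2
a_3=1:  p_3=1·31+16=47,  q_3=1·2+1=3
a_4=7:  p_4=7·47+31=360,  q_4=7·3+2=23
a_5=6:  p_5=6·360+47=2207,  q_5=6·23+3=141
a_6=7:  p_6=7·2207+360=15809,  q_6=7·141+23=1010
a_7=1:  p_7=1·15809+2207=18016,  q_7=1·1010+141=1151
a_8=1:  p_8=1·18016+15809=33825,  q_8=1·1151+1010=2161
a_9=1:  p_9=1·33825+18016=51841,  q_9=1·2161+1151=3312
(x₁, y₁) = (51841, 3312);  51841² − 245·3312² = 1 ✓

51841 3312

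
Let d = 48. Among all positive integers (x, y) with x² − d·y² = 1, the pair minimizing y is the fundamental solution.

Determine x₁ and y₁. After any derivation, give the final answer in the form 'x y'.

7 1

[6; 1,12] for √48; ℓ=2 ⇒ convergent index 1
step 0: (6, 1)  from 6·(1,0) + (0,1)
step 1: (7, 1)  from 1·(6,1) + (1,0)
→ (7, 1).  Check: 7²=49, 48·1²=48, difference 1.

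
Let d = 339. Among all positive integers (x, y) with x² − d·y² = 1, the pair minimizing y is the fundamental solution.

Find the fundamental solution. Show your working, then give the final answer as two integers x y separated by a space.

[18; 2,2,2,1,17,1,2,2,2,36] for √339; ℓ=10 ⇒ convergent index 9
k=0  a_k=18  p_k/q_k = 18/1
…
k=3  a_k=2  p_k/q_k = 221/12
…
k=8  a_k=2  p_k/q_k = 40359/2192
k=9  a_k=2  p_k/q_k = 97970/5321
→ (97970, 5321).  Check: 97970²=9598120900, 339·5321²=9598120899, difference 1.

97970 5321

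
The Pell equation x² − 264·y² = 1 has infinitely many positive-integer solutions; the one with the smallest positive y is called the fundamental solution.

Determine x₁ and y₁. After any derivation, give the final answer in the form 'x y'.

√264 = [16; 4,32, …], period ℓ=2 (even) → k=1
a_0=16:  p_0=16·1+0=16,  q_0=16·0+1=1
a_1=4:  p_1=4·16+1=65,  q_1=4·1+0=4
(x₁, y₁) = (65, 4);  65² − 264·4² = 1 ✓

65 4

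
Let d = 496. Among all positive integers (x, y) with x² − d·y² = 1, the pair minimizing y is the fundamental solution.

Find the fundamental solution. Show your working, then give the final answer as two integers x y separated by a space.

4620799 207480

√496 → a₀=22, period (3,1,2,4,1,…,1,3,44); ℓ=16 even so k=15
k=0  a_k=22  p_k/q_k = 22/1
…
k=3  a_k=2  p_k/q_k = 245/11
…
k=7  a_k=2  p_k/q_k = 6080/273
k=8  a_k=2  p_k/q_k = 14543/653
k=9  a_k=2  p_k/q_k = 35166/1579
…
k=14  a_k=1  p_k/q_k = 1252502/56239
k=15  a_k=3  p_k/q_k = 4620799/207480
(x₁, y₁) = (4620799, 207480);  4620799² − 496·207480² = 1 ✓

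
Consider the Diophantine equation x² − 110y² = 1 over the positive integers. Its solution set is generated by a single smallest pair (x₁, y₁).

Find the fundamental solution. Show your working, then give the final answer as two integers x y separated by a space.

21 2

[10; 2,20] for √110; ℓ=2 ⇒ convergent index 1
step 0: (10, 1)  from 10·(1,0) + (0,1)
step 1: (21, 2)  from 2·(10,1) + (1,0)
fundamental: x₁=21, y₁=2  (since 441 − 110·4 = 1)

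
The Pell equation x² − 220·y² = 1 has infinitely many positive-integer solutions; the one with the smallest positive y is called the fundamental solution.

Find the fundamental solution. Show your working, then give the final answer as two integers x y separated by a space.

89 6

d=220: √d = [14; 1,4,1,28] (ℓ=4, even), read p_3/q_3
i=0: a=14 ⇒ p=14, q=1
…
i=2: a=4 ⇒ p=74, q=5
i=3: a=1 ⇒ p=89, q=6
(x₁, y₁) = (89, 6);  89² − 220·6² = 1 ✓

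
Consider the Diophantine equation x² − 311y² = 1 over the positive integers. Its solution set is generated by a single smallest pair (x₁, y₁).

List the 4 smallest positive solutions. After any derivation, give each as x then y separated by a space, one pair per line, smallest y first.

16883880 957397
570130807708799 32329152120720
19252040283316857636360 1091683049815963029803
650098275797375082487964044801 36863691222253451430108430560

[17; 1,1,1,2,1,…,1,1,34] for √311; ℓ=16 ⇒ convergent index 15
a_0=17:  p_0=17·1+0=17,  q_0=17·0+1=1
a_1=1:  p_1=1·17+1=18,  q_1=1·1+0=1
…
a_4=2:  p_4=2·53+35=141,  q_4=2·3+2=8
…
a_9=3:  p_9=3·71158+4109=217583,  q_9=3·4035+233=12338
…
a_11=1:  p_11=1·1376656+217583=1594239,  q_11=1·78063+12338=90401
a_12=2:  p_12=2·1594239+1376656=4565134,  q_12=2·90401+78063=258865
…
a_14=1:  p_14=1·6159373+4565134=10724507,  q_14=1·349266+258865=608131
a_15=1:  p_15=1·10724507+6159373=16883880,  q_15=1·608131+349266=957397
→ (16883880, 957397).  Check: 16883880²=285065403854400, 311·957397²=285065403854399, difference 1.
(x_2, y_2) = (16883880·16883880 + 311·957397·957397, 16883880·957397 + 957397·16883880) = (570130807708799, 32329152120720)
(x_3, y_3) = (16883880·570130807708799 + 311·957397·32329152120720, 16883880·32329152120720 + 957397·570130807708799) = (19252040283316857636360, 1091683049815963029803)
(x_4, y_4) = (16883880·19252040283316857636360 + 311·957397·1091683049815963029803, 16883880·1091683049815963029803 + 957397·19252040283316857636360) = (650098275797375082487964044801, 36863691222253451430108430560)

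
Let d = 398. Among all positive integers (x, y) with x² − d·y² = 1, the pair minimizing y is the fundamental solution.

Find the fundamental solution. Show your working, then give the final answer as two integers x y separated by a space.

399 20

[19; 1,18,1,38] for √398; ℓ=4 ⇒ convergent index 3
k=0  a_k=19  p_k/q_k = 19/1
k=1  a_k=1  p_k/q_k = 20/1
k=2  a_k=18  p_k/q_k = 379/19
k=3  a_k=1  p_k/q_k = 399/20
→ (399, 20).  Check: 399²=159201, 398·20²=159200, difference 1.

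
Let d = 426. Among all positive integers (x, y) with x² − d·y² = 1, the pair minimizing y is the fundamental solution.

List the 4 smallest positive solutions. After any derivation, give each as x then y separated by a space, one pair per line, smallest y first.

88751 4300
15753480001 763258600
2796274207048751 135479928012900
496344264283813920001 24047958181382517200

√426 = [20; 1,1,1,3,2,6,2,3,1,1,1,40, …], period ℓ=12 (even) → k=11
k=0  a_k=20  p_k/q_k = 20/1
k=1  a_k=1  p_k/q_k = 21/1
…
k=4  a_k=3  p_k/q_k = 227/11
…
k=6  a_k=6  p_k/q_k = 3323/161
k=7  a_k=2  p_k/q_k = 7162/347
k=8  a_k=3  p_k/q_k = 24809/1202
k=9  a_k=1  p_k/q_k = 31971/1549
k=10  a_k=1  p_k/q_k = 56780/2751
k=11  a_k=1  p_k/q_k = 88751/4300
→ (88751, 4300).  Check: 88751²=7876740001, 426·4300²=7876740000, difference 1.
n=2: (88751,4300)∘(88751,4300) = (88751·88751+426·4300·4300, 88751·4300+4300·88751) = (15753480001,763258600)
n=3: (15753480001,763258600)∘(88751,4300) = (88751·15753480001+426·4300·763258600, 88751·763258600+4300·15753480001) = (2796274207048751,135479928012900)
n=4: (2796274207048751,135479928012900)∘(88751,4300) = (88751·2796274207048751+426·4300·135479928012900, 88751·135479928012900+4300·2796274207048751) = (496344264283813920001,24047958181382517200)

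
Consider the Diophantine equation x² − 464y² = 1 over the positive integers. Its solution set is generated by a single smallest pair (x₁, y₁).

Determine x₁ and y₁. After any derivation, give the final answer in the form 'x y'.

√464 = [21; 1,1,5,1,1,1,5,1,1,42, …], period ℓ=10 (even) → k=9
step 0: (21, 1)  from 21·(1,0) + (0,1)
…
step 3: (237, 11)  from 5·(43,2) + (22,1)
…
step 8: (5299, 246)  from 1·(4502,209) + (797,37)
step 9: (9801, 455)  from 1·(5299,246) + (4502,209)
fundamental: x₁=9801, y₁=455  (since 96059601 − 464·207025 = 1)

9801 455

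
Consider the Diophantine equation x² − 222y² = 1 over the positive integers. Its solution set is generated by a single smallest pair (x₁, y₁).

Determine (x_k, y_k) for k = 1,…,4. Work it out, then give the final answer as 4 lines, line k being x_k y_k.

√222 = [14; 1,8,1,28, …], period ℓ=4 (even) → k=3
i=0: a=14 ⇒ p=14, q=1
i=1: a=1 ⇒ p=15, q=1
i=2: a=8 ⇒ p=134, q=9
i=3: a=1 ⇒ p=149, q=10
(x₁, y₁) = (149, 10);  149² − 222·10² = 1 ✓
(x_2, y_2) = (149·149 + 222·10·10, 149·10 + 10·149) = (44401, 2980)
(x_3, y_3) = (149·44401 + 222·10·2980, 149·2980 + 10·44401) = (13231349, 888030)
(x_4, y_4) = (149·13231349 + 222·10·888030, 149·888030 + 10·13231349) = (3942897601, 264629960)

149 10
44401 2980
13231349 888030
3942897601 264629960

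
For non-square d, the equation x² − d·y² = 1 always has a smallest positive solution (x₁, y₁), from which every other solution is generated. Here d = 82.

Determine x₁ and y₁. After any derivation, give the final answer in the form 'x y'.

√82 → a₀=9, period (18); ℓ=1 odd so k=1
a_0=9:  p_0=9·1+0=9,  q_0=9·0+1=1
a_1=18:  p_1=18·9+1=163,  q_1=18·1+0=18
(x₁, y₁) = (163, 18);  163² − 82·18² = 1 ✓

163 18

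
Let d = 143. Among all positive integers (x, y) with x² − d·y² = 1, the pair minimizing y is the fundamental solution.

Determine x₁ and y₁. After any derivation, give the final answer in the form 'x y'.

12 1

√143 = [11; 1,22, …], period ℓ=2 (even) → k=1
i=0: a=11 ⇒ p=11, q=1
i=1: a=1 ⇒ p=12, q=1
fundamental: x₁=12, y₁=1  (since 144 − 143·1 = 1)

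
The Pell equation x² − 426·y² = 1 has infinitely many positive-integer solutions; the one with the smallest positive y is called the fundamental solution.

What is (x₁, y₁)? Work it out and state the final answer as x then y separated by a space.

88751 4300

d=426: √d = [20; 1,1,1,3,2,6,2,3,1,1,1,40] (ℓ=12, even), read p_11/q_11
a_0=20:  p_0=20·1+0=20,  q_0=20·0+1=1
…
a_2=1:  p_2=1·21+20=41,  q_2=1·1+1=2
a_3=1:  p_3=1·41+21=62,  q_3=1·2+1=3
a_4=3:  p_4=3·62+41=227,  q_4=3·3+2=11
a_5=2:  p_5=2·227+62=516,  q_5=2·11+3=25
…
a_7=2:  p_7=2·3323+516=7162,  q_7=2·161+25=347
a_8=3:  p_8=3·7162+3323=24809,  q_8=3·347+161=1202
…
a_10=1:  p_10=1·31971+24809=56780,  q_10=1·1549+1202=2751
a_11=1:  p_11=1·56780+31971=88751,  q_11=1·2751+1549=4300
fundamental: x₁=88751, y₁=4300  (since 7876740001 − 426·18490000 = 1)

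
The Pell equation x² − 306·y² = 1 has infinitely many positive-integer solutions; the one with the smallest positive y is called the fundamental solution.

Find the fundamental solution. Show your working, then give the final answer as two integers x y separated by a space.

35 2

[17; 2,34] for √306; ℓ=2 ⇒ convergent index 1
k=0  a_k=17  p_k/q_k = 17/1
k=1  a_k=2  p_k/q_k = 35/2
→ (35, 2).  Check: 35²=1225, 306·2²=1224, difference 1.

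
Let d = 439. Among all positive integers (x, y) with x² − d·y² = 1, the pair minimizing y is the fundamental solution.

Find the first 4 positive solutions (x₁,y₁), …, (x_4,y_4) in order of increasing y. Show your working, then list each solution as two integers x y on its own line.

√439 → a₀=20, period (1,19,1,40); ℓ=4 even so k=3
step 0: (20, 1)  from 20·(1,0) + (0,1)
…
step 2: (419, 20)  from 19·(21,1) + (20,1)
step 3: (440, 21)  from 1·(419,20) + (21,1)
(x₁, y₁) = (440, 21);  440² − 439·21² = 1 ✓
k=2:  x_2 = 440·440+439·21·21 = 387199,  y_2 = 440·21+21·440 = 18480
k=3:  x_3 = 440·387199+439·21·18480 = 340734680,  y_3 = 440·18480+21·387199 = 16262379
k=4:  x_4 = 440·340734680+439·21·16262379 = 299846131201,  y_4 = 440·16262379+21·340734680 = 14310875040

440 21
387199 18480
340734680 16262379
299846131201 14310875040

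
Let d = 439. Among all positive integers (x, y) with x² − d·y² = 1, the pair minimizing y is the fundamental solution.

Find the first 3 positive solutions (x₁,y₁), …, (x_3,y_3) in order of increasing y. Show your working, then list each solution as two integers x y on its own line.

[20; 1,19,1,40] for √439; ℓ=4 ⇒ convergent index 3
i=0: a=20 ⇒ p=20, q=1
…
i=2: a=19 ⇒ p=419, q=20
i=3: a=1 ⇒ p=440, q=21
(x₁, y₁) = (440, 21);  440² − 439·21² = 1 ✓
(440+21√439)^2 = 387199 + 18480√439
(440+21√439)^3 = 340734680 + 16262379√439

440 21
387199 18480
340734680 16262379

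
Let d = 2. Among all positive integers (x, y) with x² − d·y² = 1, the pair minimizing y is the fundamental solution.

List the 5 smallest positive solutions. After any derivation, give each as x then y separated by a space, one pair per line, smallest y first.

3 2
17 12
99 70
577 408
3363 2378

d=2: √d = [1; 2] (ℓ=1, odd), read p_1/q_1
k=0  a_k=1  p_k/q_k = 1/1
k=1  a_k=2  p_k/q_k = 3/2
→ (3, 2).  Check: 3²=9, 2·2²=8, difference 1.
n=2: (3,2)∘(3,2) = (3·3+2·2·2, 3·2+2·3) = (17,12)
n=3: (17,12)∘(3,2) = (3·17+2·2·12, 3·12+2·17) = (99,70)
n=4: (99,70)∘(3,2) = (3·99+2·2·70, 3·70+2·99) = (577,408)
n=5: (577,408)∘(3,2) = (3·577+2·2·408, 3·408+2·577) = (3363,2378)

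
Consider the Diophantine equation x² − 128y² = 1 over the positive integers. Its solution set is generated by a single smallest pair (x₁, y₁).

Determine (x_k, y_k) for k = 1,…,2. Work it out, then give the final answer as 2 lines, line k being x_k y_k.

d=128: √d = [11; 3,5,3,22] (ℓ=4, even), read p_3/q_3
i=0: a=11 ⇒ p=11, q=1
i=1: a=3 ⇒ p=34, q=3
i=2: a=5 ⇒ p=181, q=16
i=3: a=3 ⇒ p=577, q=51
fundamental: x₁=577, y₁=51  (since 332929 − 128·2601 = 1)
k=2:  x_2 = 577·577+128·51·51 = 665857,  y_2 = 577·51+51·577 = 58854

577 51
665857 58854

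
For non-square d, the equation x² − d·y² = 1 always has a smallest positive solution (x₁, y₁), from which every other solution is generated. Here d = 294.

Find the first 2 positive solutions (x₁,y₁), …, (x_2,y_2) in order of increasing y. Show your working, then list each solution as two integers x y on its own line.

[17; 6,1,4,1,6,34] for √294; ℓ=6 ⇒ convergent index 5
step 0: (17, 1)  from 17·(1,0) + (0,1)
…
step 4: (703, 41)  from 1·(583,34) + (120,7)
step 5: (4801, 280)  from 6·(703,41) + (583,34)
(x₁, y₁) = (4801, 280);  4801² − 294·280² = 1 ✓
(4801+280√294)^2 = 46099201 + 2688560√294

4801 280
46099201 2688560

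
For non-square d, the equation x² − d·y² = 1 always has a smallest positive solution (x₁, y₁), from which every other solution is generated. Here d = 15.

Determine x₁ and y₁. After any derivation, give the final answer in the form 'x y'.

4 1

√15 → a₀=3, period (1,6); ℓ=2 even so k=1
i=0: a=3 ⇒ p=3, q=1
i=1: a=1 ⇒ p=4, q=1
(x₁, y₁) = (4, 1);  4² − 15·1² = 1 ✓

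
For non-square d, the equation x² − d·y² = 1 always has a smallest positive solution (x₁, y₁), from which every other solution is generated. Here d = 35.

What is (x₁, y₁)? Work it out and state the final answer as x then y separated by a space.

d=35: √d = [5; 1,10] (ℓ=2, even), read p_1/q_1
k=0  a_k=5  p_k/q_k = 5/1
k=1  a_k=1  p_k/q_k = 6/1
fundamental: x₁=6, y₁=1  (since 36 − 35·1 = 1)

6 1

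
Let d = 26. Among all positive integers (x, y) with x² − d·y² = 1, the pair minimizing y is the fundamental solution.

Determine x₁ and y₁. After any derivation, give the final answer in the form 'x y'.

51 10

√26 = [5; 10, …], period ℓ=1 (odd) → k=1
k=0  a_k=5  p_k/q_k = 5/1
k=1  a_k=10  p_k/q_k = 51/10
(x₁, y₁) = (51, 10);  51² − 26·10² = 1 ✓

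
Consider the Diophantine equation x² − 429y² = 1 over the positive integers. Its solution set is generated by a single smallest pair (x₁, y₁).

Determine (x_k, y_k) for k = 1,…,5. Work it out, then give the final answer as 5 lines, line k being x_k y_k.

1524095 73584
4645731138049 224298012960
14161071197688057215 683702960124468816
43165635614076113391052801 2084056526021580302230080
131577058822456507006275549422975 6352600262053037158494583086384

[20; 1,2,2,9,1,12,1,9,2,2,1,40] for √429; ℓ=12 ⇒ convergent index 11
step 0: (20, 1)  from 20·(1,0) + (0,1)
step 1: (21, 1)  from 1·(20,1) + (1,0)
…
step 3: (145, 7)  from 2·(62,3) + (21,1)
step 4: (1367, 66)  from 9·(145,7) + (62,3)
step 5: (1512, 73)  from 1·(1367,66) + (145,7)
step 6: (19511, 942)  from 12·(1512,73) + (1367,66)
…
step 8: (208718, 10077)  from 9·(21023,1015) + (19511,942)
step 9: (438459, 21169)  from 2·(208718,10077) + (21023,1015)
step 10: (1085636, 52415)  from 2·(438459,21169) + (208718,10077)
step 11: (1524095, 73584)  from 1·(1085636,52415) + (438459,21169)
→ (1524095, 73584).  Check: 1524095²=2322865569025, 429·73584²=2322865569024, difference 1.
(1524095+73584√429)^2 = 4645731138049 + 224298012960√429
(1524095+73584√429)^3 = 14161071197688057215 + 683702960124468816√429
(1524095+73584√429)^4 = 43165635614076113391052801 + 2084056526021580302230080√429
(1524095+73584√429)^5 = 131577058822456507006275549422975 + 6352600262053037158494583086384√429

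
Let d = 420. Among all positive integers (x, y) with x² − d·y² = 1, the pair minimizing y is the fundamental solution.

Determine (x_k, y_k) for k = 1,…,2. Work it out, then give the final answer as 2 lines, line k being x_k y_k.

41 2
3361 164

[20; 2,40] for √420; ℓ=2 ⇒ convergent index 1
step 0: (20, 1)  from 20·(1,0) + (0,1)
step 1: (41, 2)  from 2·(20,1) + (1,0)
fundamental: x₁=41, y₁=2  (since 1681 − 420·4 = 1)
(x_2, y_2) = (41·41 + 420·2·2, 41·2 + 2·41) = (3361, 164)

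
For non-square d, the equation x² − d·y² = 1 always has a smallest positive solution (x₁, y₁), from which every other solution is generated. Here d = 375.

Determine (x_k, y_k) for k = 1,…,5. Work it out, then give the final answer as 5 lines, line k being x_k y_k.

√375 = [19; 2,1,2,1,5,1,2,1,2,38, …], period ℓ=10 (even) → k=9
a_0=19:  p_0=19·1+0=19,  q_0=19·0+1=1
a_1=2:  p_1=2·19+1=39,  q_1=2·1+0=2
a_2=1:  p_2=1·39+19=58,  q_2=1·2+1=3
…
a_8=1:  p_8=1·4086+1433=5519,  q_8=1·211+74=285
a_9=2:  p_9=2·5519+4086=15124,  q_9=2·285+211=781
(x₁, y₁) = (15124, 781);  15124² − 375·781² = 1 ✓
(15124+781√375)^2 = 457470751 + 23623688√375
(15124+781√375)^3 = 13837575261124 + 714569313843√375
(15124+781√375)^4 = 418558976041008001 + 21614292581499376√375
(15124+781√375)^5 = 12660571893450834753124 + 653789121290623811405√375

15124 781
457470751 23623688
13837575261124 714569313843
418558976041008001 21614292581499376
12660571893450834753124 653789121290623811405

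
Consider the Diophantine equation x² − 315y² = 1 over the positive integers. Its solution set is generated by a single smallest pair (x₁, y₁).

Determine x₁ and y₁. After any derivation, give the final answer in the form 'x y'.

d=315: √d = [17; 1,2,1,34] (ℓ=4, even), read p_3/q_3
step 0: (17, 1)  from 17·(1,0) + (0,1)
…
step 2: (53, 3)  from 2·(18,1) + (17,1)
step 3: (71, 4)  from 1·(53,3) + (18,1)
fundamental: x₁=71, y₁=4  (since 5041 − 315·16 = 1)

71 4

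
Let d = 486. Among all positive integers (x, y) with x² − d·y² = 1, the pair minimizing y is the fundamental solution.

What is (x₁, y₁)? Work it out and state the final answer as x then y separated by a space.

[22; 22,44] for √486; ℓ=2 ⇒ convergent index 1
step 0: (22, 1)  from 22·(1,0) + (0,1)
step 1: (485, 22)  from 22·(22,1) + (1,0)
fundamental: x₁=485, y₁=22  (since 235225 − 486·484 = 1)

485 22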